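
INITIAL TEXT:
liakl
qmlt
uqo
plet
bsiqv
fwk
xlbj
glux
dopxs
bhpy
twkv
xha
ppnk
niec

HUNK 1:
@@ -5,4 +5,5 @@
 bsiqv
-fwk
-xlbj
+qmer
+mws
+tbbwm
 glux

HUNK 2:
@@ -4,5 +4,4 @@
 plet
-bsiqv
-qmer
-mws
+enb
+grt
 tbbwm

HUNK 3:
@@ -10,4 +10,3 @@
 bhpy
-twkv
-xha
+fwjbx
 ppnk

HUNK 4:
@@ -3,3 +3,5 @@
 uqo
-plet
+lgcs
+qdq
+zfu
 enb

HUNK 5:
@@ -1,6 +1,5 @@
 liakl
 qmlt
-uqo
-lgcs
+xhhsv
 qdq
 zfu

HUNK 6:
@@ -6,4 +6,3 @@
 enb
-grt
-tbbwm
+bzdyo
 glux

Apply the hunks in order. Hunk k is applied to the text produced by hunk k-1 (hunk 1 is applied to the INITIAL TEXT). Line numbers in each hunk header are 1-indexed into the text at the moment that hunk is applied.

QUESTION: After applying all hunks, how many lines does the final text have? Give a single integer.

Answer: 13

Derivation:
Hunk 1: at line 5 remove [fwk,xlbj] add [qmer,mws,tbbwm] -> 15 lines: liakl qmlt uqo plet bsiqv qmer mws tbbwm glux dopxs bhpy twkv xha ppnk niec
Hunk 2: at line 4 remove [bsiqv,qmer,mws] add [enb,grt] -> 14 lines: liakl qmlt uqo plet enb grt tbbwm glux dopxs bhpy twkv xha ppnk niec
Hunk 3: at line 10 remove [twkv,xha] add [fwjbx] -> 13 lines: liakl qmlt uqo plet enb grt tbbwm glux dopxs bhpy fwjbx ppnk niec
Hunk 4: at line 3 remove [plet] add [lgcs,qdq,zfu] -> 15 lines: liakl qmlt uqo lgcs qdq zfu enb grt tbbwm glux dopxs bhpy fwjbx ppnk niec
Hunk 5: at line 1 remove [uqo,lgcs] add [xhhsv] -> 14 lines: liakl qmlt xhhsv qdq zfu enb grt tbbwm glux dopxs bhpy fwjbx ppnk niec
Hunk 6: at line 6 remove [grt,tbbwm] add [bzdyo] -> 13 lines: liakl qmlt xhhsv qdq zfu enb bzdyo glux dopxs bhpy fwjbx ppnk niec
Final line count: 13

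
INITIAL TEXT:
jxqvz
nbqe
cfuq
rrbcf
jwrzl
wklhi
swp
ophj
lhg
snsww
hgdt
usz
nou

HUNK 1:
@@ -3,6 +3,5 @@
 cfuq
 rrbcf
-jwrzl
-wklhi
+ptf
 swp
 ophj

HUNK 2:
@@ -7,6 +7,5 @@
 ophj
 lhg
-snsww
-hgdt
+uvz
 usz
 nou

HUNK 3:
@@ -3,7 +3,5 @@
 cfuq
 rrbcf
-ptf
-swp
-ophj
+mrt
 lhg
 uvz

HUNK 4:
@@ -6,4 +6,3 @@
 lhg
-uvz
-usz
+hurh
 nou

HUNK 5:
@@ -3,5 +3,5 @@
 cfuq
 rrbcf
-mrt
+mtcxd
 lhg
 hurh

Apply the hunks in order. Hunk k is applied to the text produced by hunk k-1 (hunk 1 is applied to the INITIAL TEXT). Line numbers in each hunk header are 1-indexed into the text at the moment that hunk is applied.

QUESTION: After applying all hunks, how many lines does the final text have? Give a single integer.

Answer: 8

Derivation:
Hunk 1: at line 3 remove [jwrzl,wklhi] add [ptf] -> 12 lines: jxqvz nbqe cfuq rrbcf ptf swp ophj lhg snsww hgdt usz nou
Hunk 2: at line 7 remove [snsww,hgdt] add [uvz] -> 11 lines: jxqvz nbqe cfuq rrbcf ptf swp ophj lhg uvz usz nou
Hunk 3: at line 3 remove [ptf,swp,ophj] add [mrt] -> 9 lines: jxqvz nbqe cfuq rrbcf mrt lhg uvz usz nou
Hunk 4: at line 6 remove [uvz,usz] add [hurh] -> 8 lines: jxqvz nbqe cfuq rrbcf mrt lhg hurh nou
Hunk 5: at line 3 remove [mrt] add [mtcxd] -> 8 lines: jxqvz nbqe cfuq rrbcf mtcxd lhg hurh nou
Final line count: 8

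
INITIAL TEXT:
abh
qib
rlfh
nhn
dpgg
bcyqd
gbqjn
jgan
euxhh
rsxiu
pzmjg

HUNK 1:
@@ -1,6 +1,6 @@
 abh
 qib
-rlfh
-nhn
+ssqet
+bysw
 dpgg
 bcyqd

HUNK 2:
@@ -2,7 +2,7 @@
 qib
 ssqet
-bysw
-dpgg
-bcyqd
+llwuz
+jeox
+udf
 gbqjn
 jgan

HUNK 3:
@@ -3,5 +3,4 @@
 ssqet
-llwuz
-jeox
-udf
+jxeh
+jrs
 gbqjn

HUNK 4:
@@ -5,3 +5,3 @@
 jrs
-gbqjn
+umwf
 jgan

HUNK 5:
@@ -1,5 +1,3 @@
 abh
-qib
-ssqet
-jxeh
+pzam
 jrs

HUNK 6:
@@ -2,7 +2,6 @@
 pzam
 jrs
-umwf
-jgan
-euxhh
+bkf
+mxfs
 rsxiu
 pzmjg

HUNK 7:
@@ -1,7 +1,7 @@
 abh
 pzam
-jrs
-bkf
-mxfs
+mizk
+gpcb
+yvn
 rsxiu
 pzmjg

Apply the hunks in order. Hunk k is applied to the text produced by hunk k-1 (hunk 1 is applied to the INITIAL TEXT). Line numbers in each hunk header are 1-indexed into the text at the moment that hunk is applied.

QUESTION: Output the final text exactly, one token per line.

Hunk 1: at line 1 remove [rlfh,nhn] add [ssqet,bysw] -> 11 lines: abh qib ssqet bysw dpgg bcyqd gbqjn jgan euxhh rsxiu pzmjg
Hunk 2: at line 2 remove [bysw,dpgg,bcyqd] add [llwuz,jeox,udf] -> 11 lines: abh qib ssqet llwuz jeox udf gbqjn jgan euxhh rsxiu pzmjg
Hunk 3: at line 3 remove [llwuz,jeox,udf] add [jxeh,jrs] -> 10 lines: abh qib ssqet jxeh jrs gbqjn jgan euxhh rsxiu pzmjg
Hunk 4: at line 5 remove [gbqjn] add [umwf] -> 10 lines: abh qib ssqet jxeh jrs umwf jgan euxhh rsxiu pzmjg
Hunk 5: at line 1 remove [qib,ssqet,jxeh] add [pzam] -> 8 lines: abh pzam jrs umwf jgan euxhh rsxiu pzmjg
Hunk 6: at line 2 remove [umwf,jgan,euxhh] add [bkf,mxfs] -> 7 lines: abh pzam jrs bkf mxfs rsxiu pzmjg
Hunk 7: at line 1 remove [jrs,bkf,mxfs] add [mizk,gpcb,yvn] -> 7 lines: abh pzam mizk gpcb yvn rsxiu pzmjg

Answer: abh
pzam
mizk
gpcb
yvn
rsxiu
pzmjg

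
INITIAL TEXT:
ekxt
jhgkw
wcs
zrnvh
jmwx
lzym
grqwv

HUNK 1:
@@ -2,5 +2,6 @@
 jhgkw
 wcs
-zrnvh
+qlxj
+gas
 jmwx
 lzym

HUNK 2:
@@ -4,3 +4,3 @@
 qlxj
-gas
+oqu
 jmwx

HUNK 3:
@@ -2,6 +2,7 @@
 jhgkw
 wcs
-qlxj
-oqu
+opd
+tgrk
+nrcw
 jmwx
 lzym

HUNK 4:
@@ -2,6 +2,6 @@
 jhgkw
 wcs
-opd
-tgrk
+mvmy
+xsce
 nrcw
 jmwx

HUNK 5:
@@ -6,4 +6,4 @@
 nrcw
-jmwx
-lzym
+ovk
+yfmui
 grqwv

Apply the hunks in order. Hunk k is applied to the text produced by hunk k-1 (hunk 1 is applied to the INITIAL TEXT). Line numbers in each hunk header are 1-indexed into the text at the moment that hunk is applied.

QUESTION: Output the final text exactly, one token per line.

Hunk 1: at line 2 remove [zrnvh] add [qlxj,gas] -> 8 lines: ekxt jhgkw wcs qlxj gas jmwx lzym grqwv
Hunk 2: at line 4 remove [gas] add [oqu] -> 8 lines: ekxt jhgkw wcs qlxj oqu jmwx lzym grqwv
Hunk 3: at line 2 remove [qlxj,oqu] add [opd,tgrk,nrcw] -> 9 lines: ekxt jhgkw wcs opd tgrk nrcw jmwx lzym grqwv
Hunk 4: at line 2 remove [opd,tgrk] add [mvmy,xsce] -> 9 lines: ekxt jhgkw wcs mvmy xsce nrcw jmwx lzym grqwv
Hunk 5: at line 6 remove [jmwx,lzym] add [ovk,yfmui] -> 9 lines: ekxt jhgkw wcs mvmy xsce nrcw ovk yfmui grqwv

Answer: ekxt
jhgkw
wcs
mvmy
xsce
nrcw
ovk
yfmui
grqwv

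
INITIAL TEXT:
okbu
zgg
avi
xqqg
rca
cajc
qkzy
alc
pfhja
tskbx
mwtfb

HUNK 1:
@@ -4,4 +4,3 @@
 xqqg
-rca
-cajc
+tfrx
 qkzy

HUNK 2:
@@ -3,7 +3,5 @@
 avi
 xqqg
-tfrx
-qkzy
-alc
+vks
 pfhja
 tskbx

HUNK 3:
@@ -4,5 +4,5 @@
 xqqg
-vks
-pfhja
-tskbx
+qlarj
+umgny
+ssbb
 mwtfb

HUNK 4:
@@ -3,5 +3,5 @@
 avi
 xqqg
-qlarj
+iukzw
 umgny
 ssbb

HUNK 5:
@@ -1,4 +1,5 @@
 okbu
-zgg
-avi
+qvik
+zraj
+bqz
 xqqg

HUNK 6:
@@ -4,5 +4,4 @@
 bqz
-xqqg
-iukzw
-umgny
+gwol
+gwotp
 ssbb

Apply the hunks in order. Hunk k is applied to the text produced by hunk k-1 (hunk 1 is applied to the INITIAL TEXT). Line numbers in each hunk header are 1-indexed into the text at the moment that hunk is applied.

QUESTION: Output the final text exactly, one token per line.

Answer: okbu
qvik
zraj
bqz
gwol
gwotp
ssbb
mwtfb

Derivation:
Hunk 1: at line 4 remove [rca,cajc] add [tfrx] -> 10 lines: okbu zgg avi xqqg tfrx qkzy alc pfhja tskbx mwtfb
Hunk 2: at line 3 remove [tfrx,qkzy,alc] add [vks] -> 8 lines: okbu zgg avi xqqg vks pfhja tskbx mwtfb
Hunk 3: at line 4 remove [vks,pfhja,tskbx] add [qlarj,umgny,ssbb] -> 8 lines: okbu zgg avi xqqg qlarj umgny ssbb mwtfb
Hunk 4: at line 3 remove [qlarj] add [iukzw] -> 8 lines: okbu zgg avi xqqg iukzw umgny ssbb mwtfb
Hunk 5: at line 1 remove [zgg,avi] add [qvik,zraj,bqz] -> 9 lines: okbu qvik zraj bqz xqqg iukzw umgny ssbb mwtfb
Hunk 6: at line 4 remove [xqqg,iukzw,umgny] add [gwol,gwotp] -> 8 lines: okbu qvik zraj bqz gwol gwotp ssbb mwtfb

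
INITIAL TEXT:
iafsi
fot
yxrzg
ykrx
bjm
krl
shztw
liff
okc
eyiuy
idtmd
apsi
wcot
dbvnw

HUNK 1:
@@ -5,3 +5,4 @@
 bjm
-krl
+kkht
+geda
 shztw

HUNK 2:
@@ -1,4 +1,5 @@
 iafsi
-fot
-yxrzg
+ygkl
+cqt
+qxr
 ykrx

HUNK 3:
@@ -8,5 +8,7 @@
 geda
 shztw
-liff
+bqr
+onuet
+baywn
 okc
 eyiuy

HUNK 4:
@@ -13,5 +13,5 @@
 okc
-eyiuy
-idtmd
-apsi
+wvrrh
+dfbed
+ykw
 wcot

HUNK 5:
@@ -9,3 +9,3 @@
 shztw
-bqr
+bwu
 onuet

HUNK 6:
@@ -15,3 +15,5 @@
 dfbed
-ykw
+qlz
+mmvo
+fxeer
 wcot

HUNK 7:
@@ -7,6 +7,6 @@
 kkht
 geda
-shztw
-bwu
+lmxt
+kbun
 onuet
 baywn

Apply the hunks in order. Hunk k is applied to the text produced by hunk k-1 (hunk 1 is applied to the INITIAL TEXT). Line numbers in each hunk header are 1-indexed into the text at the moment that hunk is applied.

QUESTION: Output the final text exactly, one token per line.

Hunk 1: at line 5 remove [krl] add [kkht,geda] -> 15 lines: iafsi fot yxrzg ykrx bjm kkht geda shztw liff okc eyiuy idtmd apsi wcot dbvnw
Hunk 2: at line 1 remove [fot,yxrzg] add [ygkl,cqt,qxr] -> 16 lines: iafsi ygkl cqt qxr ykrx bjm kkht geda shztw liff okc eyiuy idtmd apsi wcot dbvnw
Hunk 3: at line 8 remove [liff] add [bqr,onuet,baywn] -> 18 lines: iafsi ygkl cqt qxr ykrx bjm kkht geda shztw bqr onuet baywn okc eyiuy idtmd apsi wcot dbvnw
Hunk 4: at line 13 remove [eyiuy,idtmd,apsi] add [wvrrh,dfbed,ykw] -> 18 lines: iafsi ygkl cqt qxr ykrx bjm kkht geda shztw bqr onuet baywn okc wvrrh dfbed ykw wcot dbvnw
Hunk 5: at line 9 remove [bqr] add [bwu] -> 18 lines: iafsi ygkl cqt qxr ykrx bjm kkht geda shztw bwu onuet baywn okc wvrrh dfbed ykw wcot dbvnw
Hunk 6: at line 15 remove [ykw] add [qlz,mmvo,fxeer] -> 20 lines: iafsi ygkl cqt qxr ykrx bjm kkht geda shztw bwu onuet baywn okc wvrrh dfbed qlz mmvo fxeer wcot dbvnw
Hunk 7: at line 7 remove [shztw,bwu] add [lmxt,kbun] -> 20 lines: iafsi ygkl cqt qxr ykrx bjm kkht geda lmxt kbun onuet baywn okc wvrrh dfbed qlz mmvo fxeer wcot dbvnw

Answer: iafsi
ygkl
cqt
qxr
ykrx
bjm
kkht
geda
lmxt
kbun
onuet
baywn
okc
wvrrh
dfbed
qlz
mmvo
fxeer
wcot
dbvnw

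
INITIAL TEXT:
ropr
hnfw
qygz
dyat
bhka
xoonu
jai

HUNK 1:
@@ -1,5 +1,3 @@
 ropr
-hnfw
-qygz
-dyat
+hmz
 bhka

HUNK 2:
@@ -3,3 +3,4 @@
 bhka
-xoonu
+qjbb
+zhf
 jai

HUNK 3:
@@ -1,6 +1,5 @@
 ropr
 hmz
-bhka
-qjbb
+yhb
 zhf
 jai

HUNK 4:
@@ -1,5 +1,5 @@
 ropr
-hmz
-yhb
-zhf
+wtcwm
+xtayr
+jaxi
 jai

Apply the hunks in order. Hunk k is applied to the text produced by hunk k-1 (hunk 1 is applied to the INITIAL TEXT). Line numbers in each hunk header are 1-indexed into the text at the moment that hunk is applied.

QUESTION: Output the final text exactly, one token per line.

Hunk 1: at line 1 remove [hnfw,qygz,dyat] add [hmz] -> 5 lines: ropr hmz bhka xoonu jai
Hunk 2: at line 3 remove [xoonu] add [qjbb,zhf] -> 6 lines: ropr hmz bhka qjbb zhf jai
Hunk 3: at line 1 remove [bhka,qjbb] add [yhb] -> 5 lines: ropr hmz yhb zhf jai
Hunk 4: at line 1 remove [hmz,yhb,zhf] add [wtcwm,xtayr,jaxi] -> 5 lines: ropr wtcwm xtayr jaxi jai

Answer: ropr
wtcwm
xtayr
jaxi
jai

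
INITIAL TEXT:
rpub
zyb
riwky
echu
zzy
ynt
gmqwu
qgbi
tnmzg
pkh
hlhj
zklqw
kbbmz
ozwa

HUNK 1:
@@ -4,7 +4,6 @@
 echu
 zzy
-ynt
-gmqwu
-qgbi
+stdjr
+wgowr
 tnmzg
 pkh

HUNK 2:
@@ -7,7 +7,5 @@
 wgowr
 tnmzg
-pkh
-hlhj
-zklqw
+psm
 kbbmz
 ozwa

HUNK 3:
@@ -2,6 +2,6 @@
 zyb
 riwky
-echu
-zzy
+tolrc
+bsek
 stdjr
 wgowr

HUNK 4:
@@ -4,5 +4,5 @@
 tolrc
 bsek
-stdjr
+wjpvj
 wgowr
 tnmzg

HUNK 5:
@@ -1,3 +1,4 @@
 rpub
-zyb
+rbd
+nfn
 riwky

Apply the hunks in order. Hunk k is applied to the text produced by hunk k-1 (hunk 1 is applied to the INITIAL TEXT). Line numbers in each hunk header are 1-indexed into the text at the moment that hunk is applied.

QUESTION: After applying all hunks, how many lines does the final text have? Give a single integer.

Hunk 1: at line 4 remove [ynt,gmqwu,qgbi] add [stdjr,wgowr] -> 13 lines: rpub zyb riwky echu zzy stdjr wgowr tnmzg pkh hlhj zklqw kbbmz ozwa
Hunk 2: at line 7 remove [pkh,hlhj,zklqw] add [psm] -> 11 lines: rpub zyb riwky echu zzy stdjr wgowr tnmzg psm kbbmz ozwa
Hunk 3: at line 2 remove [echu,zzy] add [tolrc,bsek] -> 11 lines: rpub zyb riwky tolrc bsek stdjr wgowr tnmzg psm kbbmz ozwa
Hunk 4: at line 4 remove [stdjr] add [wjpvj] -> 11 lines: rpub zyb riwky tolrc bsek wjpvj wgowr tnmzg psm kbbmz ozwa
Hunk 5: at line 1 remove [zyb] add [rbd,nfn] -> 12 lines: rpub rbd nfn riwky tolrc bsek wjpvj wgowr tnmzg psm kbbmz ozwa
Final line count: 12

Answer: 12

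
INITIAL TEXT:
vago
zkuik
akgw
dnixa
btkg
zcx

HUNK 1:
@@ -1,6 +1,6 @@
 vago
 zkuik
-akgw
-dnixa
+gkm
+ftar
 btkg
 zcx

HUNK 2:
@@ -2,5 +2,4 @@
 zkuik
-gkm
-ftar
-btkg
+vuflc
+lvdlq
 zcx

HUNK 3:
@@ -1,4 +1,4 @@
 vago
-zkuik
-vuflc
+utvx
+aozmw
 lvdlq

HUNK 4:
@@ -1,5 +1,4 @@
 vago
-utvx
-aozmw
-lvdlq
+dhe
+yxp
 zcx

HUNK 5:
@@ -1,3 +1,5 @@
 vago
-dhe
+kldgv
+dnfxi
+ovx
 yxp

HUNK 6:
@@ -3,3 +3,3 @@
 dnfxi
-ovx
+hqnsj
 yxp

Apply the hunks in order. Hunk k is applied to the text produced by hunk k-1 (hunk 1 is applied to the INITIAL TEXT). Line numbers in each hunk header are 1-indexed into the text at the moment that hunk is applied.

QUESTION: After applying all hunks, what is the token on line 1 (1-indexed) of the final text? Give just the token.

Hunk 1: at line 1 remove [akgw,dnixa] add [gkm,ftar] -> 6 lines: vago zkuik gkm ftar btkg zcx
Hunk 2: at line 2 remove [gkm,ftar,btkg] add [vuflc,lvdlq] -> 5 lines: vago zkuik vuflc lvdlq zcx
Hunk 3: at line 1 remove [zkuik,vuflc] add [utvx,aozmw] -> 5 lines: vago utvx aozmw lvdlq zcx
Hunk 4: at line 1 remove [utvx,aozmw,lvdlq] add [dhe,yxp] -> 4 lines: vago dhe yxp zcx
Hunk 5: at line 1 remove [dhe] add [kldgv,dnfxi,ovx] -> 6 lines: vago kldgv dnfxi ovx yxp zcx
Hunk 6: at line 3 remove [ovx] add [hqnsj] -> 6 lines: vago kldgv dnfxi hqnsj yxp zcx
Final line 1: vago

Answer: vago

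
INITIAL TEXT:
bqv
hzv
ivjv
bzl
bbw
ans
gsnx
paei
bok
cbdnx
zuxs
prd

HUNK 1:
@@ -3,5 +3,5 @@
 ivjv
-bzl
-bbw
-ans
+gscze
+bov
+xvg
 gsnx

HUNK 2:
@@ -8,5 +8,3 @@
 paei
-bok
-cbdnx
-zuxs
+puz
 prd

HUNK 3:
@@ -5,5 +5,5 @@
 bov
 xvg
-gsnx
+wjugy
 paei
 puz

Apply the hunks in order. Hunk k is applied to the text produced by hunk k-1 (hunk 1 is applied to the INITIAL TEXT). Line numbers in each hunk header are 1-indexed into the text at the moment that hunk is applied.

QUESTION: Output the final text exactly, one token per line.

Answer: bqv
hzv
ivjv
gscze
bov
xvg
wjugy
paei
puz
prd

Derivation:
Hunk 1: at line 3 remove [bzl,bbw,ans] add [gscze,bov,xvg] -> 12 lines: bqv hzv ivjv gscze bov xvg gsnx paei bok cbdnx zuxs prd
Hunk 2: at line 8 remove [bok,cbdnx,zuxs] add [puz] -> 10 lines: bqv hzv ivjv gscze bov xvg gsnx paei puz prd
Hunk 3: at line 5 remove [gsnx] add [wjugy] -> 10 lines: bqv hzv ivjv gscze bov xvg wjugy paei puz prd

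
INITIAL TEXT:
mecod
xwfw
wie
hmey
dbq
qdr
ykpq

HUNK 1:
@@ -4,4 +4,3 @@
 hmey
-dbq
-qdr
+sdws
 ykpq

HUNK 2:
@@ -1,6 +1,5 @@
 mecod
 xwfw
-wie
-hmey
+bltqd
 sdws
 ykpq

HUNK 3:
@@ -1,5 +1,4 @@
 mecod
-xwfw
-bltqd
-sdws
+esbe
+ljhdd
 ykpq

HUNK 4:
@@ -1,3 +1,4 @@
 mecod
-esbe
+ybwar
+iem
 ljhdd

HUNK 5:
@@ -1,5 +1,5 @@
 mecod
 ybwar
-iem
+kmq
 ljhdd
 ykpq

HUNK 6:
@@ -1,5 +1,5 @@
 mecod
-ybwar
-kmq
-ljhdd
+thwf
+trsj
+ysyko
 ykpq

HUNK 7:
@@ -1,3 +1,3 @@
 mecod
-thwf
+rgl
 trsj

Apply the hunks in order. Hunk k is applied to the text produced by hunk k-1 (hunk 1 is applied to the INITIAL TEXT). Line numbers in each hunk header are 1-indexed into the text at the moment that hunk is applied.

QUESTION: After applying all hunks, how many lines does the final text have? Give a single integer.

Hunk 1: at line 4 remove [dbq,qdr] add [sdws] -> 6 lines: mecod xwfw wie hmey sdws ykpq
Hunk 2: at line 1 remove [wie,hmey] add [bltqd] -> 5 lines: mecod xwfw bltqd sdws ykpq
Hunk 3: at line 1 remove [xwfw,bltqd,sdws] add [esbe,ljhdd] -> 4 lines: mecod esbe ljhdd ykpq
Hunk 4: at line 1 remove [esbe] add [ybwar,iem] -> 5 lines: mecod ybwar iem ljhdd ykpq
Hunk 5: at line 1 remove [iem] add [kmq] -> 5 lines: mecod ybwar kmq ljhdd ykpq
Hunk 6: at line 1 remove [ybwar,kmq,ljhdd] add [thwf,trsj,ysyko] -> 5 lines: mecod thwf trsj ysyko ykpq
Hunk 7: at line 1 remove [thwf] add [rgl] -> 5 lines: mecod rgl trsj ysyko ykpq
Final line count: 5

Answer: 5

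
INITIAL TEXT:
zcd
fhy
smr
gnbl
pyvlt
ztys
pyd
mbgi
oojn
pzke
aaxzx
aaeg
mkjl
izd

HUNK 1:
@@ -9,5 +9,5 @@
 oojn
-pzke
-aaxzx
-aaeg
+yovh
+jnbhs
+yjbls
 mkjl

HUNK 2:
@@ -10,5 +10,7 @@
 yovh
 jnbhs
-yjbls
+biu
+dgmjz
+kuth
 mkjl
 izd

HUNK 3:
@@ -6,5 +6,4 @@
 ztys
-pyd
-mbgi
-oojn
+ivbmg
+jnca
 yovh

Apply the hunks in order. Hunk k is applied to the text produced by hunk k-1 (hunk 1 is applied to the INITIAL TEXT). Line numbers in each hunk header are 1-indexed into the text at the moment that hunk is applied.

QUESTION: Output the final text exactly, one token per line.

Answer: zcd
fhy
smr
gnbl
pyvlt
ztys
ivbmg
jnca
yovh
jnbhs
biu
dgmjz
kuth
mkjl
izd

Derivation:
Hunk 1: at line 9 remove [pzke,aaxzx,aaeg] add [yovh,jnbhs,yjbls] -> 14 lines: zcd fhy smr gnbl pyvlt ztys pyd mbgi oojn yovh jnbhs yjbls mkjl izd
Hunk 2: at line 10 remove [yjbls] add [biu,dgmjz,kuth] -> 16 lines: zcd fhy smr gnbl pyvlt ztys pyd mbgi oojn yovh jnbhs biu dgmjz kuth mkjl izd
Hunk 3: at line 6 remove [pyd,mbgi,oojn] add [ivbmg,jnca] -> 15 lines: zcd fhy smr gnbl pyvlt ztys ivbmg jnca yovh jnbhs biu dgmjz kuth mkjl izd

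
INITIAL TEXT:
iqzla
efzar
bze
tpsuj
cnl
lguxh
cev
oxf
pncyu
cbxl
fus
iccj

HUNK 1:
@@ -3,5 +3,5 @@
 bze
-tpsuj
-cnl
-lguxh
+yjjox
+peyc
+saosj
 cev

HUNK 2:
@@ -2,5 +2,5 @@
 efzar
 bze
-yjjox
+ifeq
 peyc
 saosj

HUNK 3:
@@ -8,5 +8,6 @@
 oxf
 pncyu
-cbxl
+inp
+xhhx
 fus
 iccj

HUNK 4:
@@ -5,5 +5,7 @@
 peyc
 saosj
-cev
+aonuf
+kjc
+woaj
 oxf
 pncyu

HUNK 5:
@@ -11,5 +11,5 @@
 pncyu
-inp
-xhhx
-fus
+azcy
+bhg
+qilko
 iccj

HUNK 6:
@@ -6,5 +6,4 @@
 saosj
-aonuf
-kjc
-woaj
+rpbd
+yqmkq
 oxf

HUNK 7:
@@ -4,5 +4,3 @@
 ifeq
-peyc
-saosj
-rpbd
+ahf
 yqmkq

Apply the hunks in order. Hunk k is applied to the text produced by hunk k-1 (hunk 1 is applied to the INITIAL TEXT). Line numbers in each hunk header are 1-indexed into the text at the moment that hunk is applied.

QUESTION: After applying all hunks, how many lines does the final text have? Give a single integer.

Answer: 12

Derivation:
Hunk 1: at line 3 remove [tpsuj,cnl,lguxh] add [yjjox,peyc,saosj] -> 12 lines: iqzla efzar bze yjjox peyc saosj cev oxf pncyu cbxl fus iccj
Hunk 2: at line 2 remove [yjjox] add [ifeq] -> 12 lines: iqzla efzar bze ifeq peyc saosj cev oxf pncyu cbxl fus iccj
Hunk 3: at line 8 remove [cbxl] add [inp,xhhx] -> 13 lines: iqzla efzar bze ifeq peyc saosj cev oxf pncyu inp xhhx fus iccj
Hunk 4: at line 5 remove [cev] add [aonuf,kjc,woaj] -> 15 lines: iqzla efzar bze ifeq peyc saosj aonuf kjc woaj oxf pncyu inp xhhx fus iccj
Hunk 5: at line 11 remove [inp,xhhx,fus] add [azcy,bhg,qilko] -> 15 lines: iqzla efzar bze ifeq peyc saosj aonuf kjc woaj oxf pncyu azcy bhg qilko iccj
Hunk 6: at line 6 remove [aonuf,kjc,woaj] add [rpbd,yqmkq] -> 14 lines: iqzla efzar bze ifeq peyc saosj rpbd yqmkq oxf pncyu azcy bhg qilko iccj
Hunk 7: at line 4 remove [peyc,saosj,rpbd] add [ahf] -> 12 lines: iqzla efzar bze ifeq ahf yqmkq oxf pncyu azcy bhg qilko iccj
Final line count: 12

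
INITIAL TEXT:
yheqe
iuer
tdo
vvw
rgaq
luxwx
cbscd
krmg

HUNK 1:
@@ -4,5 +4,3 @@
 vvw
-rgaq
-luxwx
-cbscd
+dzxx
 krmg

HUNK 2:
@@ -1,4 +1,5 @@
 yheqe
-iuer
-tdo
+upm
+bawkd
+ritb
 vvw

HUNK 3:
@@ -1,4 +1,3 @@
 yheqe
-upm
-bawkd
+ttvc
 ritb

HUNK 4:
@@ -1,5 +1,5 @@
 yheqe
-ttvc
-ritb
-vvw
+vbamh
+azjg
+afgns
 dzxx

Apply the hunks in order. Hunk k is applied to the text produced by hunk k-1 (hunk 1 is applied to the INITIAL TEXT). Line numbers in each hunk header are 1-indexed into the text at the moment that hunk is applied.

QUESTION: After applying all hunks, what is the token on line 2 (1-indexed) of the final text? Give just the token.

Hunk 1: at line 4 remove [rgaq,luxwx,cbscd] add [dzxx] -> 6 lines: yheqe iuer tdo vvw dzxx krmg
Hunk 2: at line 1 remove [iuer,tdo] add [upm,bawkd,ritb] -> 7 lines: yheqe upm bawkd ritb vvw dzxx krmg
Hunk 3: at line 1 remove [upm,bawkd] add [ttvc] -> 6 lines: yheqe ttvc ritb vvw dzxx krmg
Hunk 4: at line 1 remove [ttvc,ritb,vvw] add [vbamh,azjg,afgns] -> 6 lines: yheqe vbamh azjg afgns dzxx krmg
Final line 2: vbamh

Answer: vbamh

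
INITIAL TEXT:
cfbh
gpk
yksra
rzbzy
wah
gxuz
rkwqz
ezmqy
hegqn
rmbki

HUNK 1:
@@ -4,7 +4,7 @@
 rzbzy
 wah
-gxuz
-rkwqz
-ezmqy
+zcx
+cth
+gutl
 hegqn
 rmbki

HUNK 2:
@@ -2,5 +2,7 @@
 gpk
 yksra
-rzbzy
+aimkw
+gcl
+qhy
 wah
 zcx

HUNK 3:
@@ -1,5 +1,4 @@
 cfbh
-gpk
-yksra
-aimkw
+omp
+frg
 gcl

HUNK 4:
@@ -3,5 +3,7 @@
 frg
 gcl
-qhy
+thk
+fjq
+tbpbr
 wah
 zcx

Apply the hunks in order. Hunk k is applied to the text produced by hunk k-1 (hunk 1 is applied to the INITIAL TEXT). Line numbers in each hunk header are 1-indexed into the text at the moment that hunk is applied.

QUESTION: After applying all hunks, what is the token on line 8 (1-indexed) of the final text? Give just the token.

Answer: wah

Derivation:
Hunk 1: at line 4 remove [gxuz,rkwqz,ezmqy] add [zcx,cth,gutl] -> 10 lines: cfbh gpk yksra rzbzy wah zcx cth gutl hegqn rmbki
Hunk 2: at line 2 remove [rzbzy] add [aimkw,gcl,qhy] -> 12 lines: cfbh gpk yksra aimkw gcl qhy wah zcx cth gutl hegqn rmbki
Hunk 3: at line 1 remove [gpk,yksra,aimkw] add [omp,frg] -> 11 lines: cfbh omp frg gcl qhy wah zcx cth gutl hegqn rmbki
Hunk 4: at line 3 remove [qhy] add [thk,fjq,tbpbr] -> 13 lines: cfbh omp frg gcl thk fjq tbpbr wah zcx cth gutl hegqn rmbki
Final line 8: wah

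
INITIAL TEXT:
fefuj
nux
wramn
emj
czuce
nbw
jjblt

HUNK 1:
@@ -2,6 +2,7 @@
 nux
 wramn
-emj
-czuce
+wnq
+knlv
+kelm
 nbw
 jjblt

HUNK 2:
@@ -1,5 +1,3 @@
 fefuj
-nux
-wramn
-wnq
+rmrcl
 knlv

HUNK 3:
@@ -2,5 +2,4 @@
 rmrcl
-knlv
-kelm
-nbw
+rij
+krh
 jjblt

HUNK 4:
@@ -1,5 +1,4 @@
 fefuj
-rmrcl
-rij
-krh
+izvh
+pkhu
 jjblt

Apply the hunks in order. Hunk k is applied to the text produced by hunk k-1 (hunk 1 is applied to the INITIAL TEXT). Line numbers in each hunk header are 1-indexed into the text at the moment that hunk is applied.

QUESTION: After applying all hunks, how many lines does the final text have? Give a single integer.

Answer: 4

Derivation:
Hunk 1: at line 2 remove [emj,czuce] add [wnq,knlv,kelm] -> 8 lines: fefuj nux wramn wnq knlv kelm nbw jjblt
Hunk 2: at line 1 remove [nux,wramn,wnq] add [rmrcl] -> 6 lines: fefuj rmrcl knlv kelm nbw jjblt
Hunk 3: at line 2 remove [knlv,kelm,nbw] add [rij,krh] -> 5 lines: fefuj rmrcl rij krh jjblt
Hunk 4: at line 1 remove [rmrcl,rij,krh] add [izvh,pkhu] -> 4 lines: fefuj izvh pkhu jjblt
Final line count: 4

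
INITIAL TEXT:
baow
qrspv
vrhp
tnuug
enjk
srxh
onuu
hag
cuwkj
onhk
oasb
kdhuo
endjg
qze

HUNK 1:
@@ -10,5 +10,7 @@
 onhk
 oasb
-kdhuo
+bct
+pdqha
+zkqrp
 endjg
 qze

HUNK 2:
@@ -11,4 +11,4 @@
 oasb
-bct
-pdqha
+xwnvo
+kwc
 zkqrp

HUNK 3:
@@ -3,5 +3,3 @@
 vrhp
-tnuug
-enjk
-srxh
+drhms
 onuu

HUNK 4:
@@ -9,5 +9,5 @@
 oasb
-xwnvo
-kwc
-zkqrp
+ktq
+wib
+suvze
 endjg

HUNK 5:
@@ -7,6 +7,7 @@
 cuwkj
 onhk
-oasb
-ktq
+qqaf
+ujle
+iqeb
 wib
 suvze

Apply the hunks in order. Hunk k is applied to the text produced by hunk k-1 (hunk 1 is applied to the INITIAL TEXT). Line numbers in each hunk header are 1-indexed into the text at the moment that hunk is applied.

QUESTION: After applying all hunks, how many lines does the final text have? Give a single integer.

Hunk 1: at line 10 remove [kdhuo] add [bct,pdqha,zkqrp] -> 16 lines: baow qrspv vrhp tnuug enjk srxh onuu hag cuwkj onhk oasb bct pdqha zkqrp endjg qze
Hunk 2: at line 11 remove [bct,pdqha] add [xwnvo,kwc] -> 16 lines: baow qrspv vrhp tnuug enjk srxh onuu hag cuwkj onhk oasb xwnvo kwc zkqrp endjg qze
Hunk 3: at line 3 remove [tnuug,enjk,srxh] add [drhms] -> 14 lines: baow qrspv vrhp drhms onuu hag cuwkj onhk oasb xwnvo kwc zkqrp endjg qze
Hunk 4: at line 9 remove [xwnvo,kwc,zkqrp] add [ktq,wib,suvze] -> 14 lines: baow qrspv vrhp drhms onuu hag cuwkj onhk oasb ktq wib suvze endjg qze
Hunk 5: at line 7 remove [oasb,ktq] add [qqaf,ujle,iqeb] -> 15 lines: baow qrspv vrhp drhms onuu hag cuwkj onhk qqaf ujle iqeb wib suvze endjg qze
Final line count: 15

Answer: 15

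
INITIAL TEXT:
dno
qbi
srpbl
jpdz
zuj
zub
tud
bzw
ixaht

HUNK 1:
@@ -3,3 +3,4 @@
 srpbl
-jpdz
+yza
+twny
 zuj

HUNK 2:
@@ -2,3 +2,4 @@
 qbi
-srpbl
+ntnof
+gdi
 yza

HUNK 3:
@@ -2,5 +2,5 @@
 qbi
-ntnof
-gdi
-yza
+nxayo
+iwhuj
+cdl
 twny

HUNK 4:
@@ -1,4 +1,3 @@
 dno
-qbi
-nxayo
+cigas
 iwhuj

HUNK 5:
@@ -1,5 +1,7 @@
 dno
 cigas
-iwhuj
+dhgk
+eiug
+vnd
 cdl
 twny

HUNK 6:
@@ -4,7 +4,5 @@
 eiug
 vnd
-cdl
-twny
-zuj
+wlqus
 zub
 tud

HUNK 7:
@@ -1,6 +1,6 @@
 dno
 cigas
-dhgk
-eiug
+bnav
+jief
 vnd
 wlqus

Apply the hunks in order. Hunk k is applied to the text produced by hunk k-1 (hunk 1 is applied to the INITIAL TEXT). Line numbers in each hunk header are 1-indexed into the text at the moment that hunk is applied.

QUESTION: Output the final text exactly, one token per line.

Answer: dno
cigas
bnav
jief
vnd
wlqus
zub
tud
bzw
ixaht

Derivation:
Hunk 1: at line 3 remove [jpdz] add [yza,twny] -> 10 lines: dno qbi srpbl yza twny zuj zub tud bzw ixaht
Hunk 2: at line 2 remove [srpbl] add [ntnof,gdi] -> 11 lines: dno qbi ntnof gdi yza twny zuj zub tud bzw ixaht
Hunk 3: at line 2 remove [ntnof,gdi,yza] add [nxayo,iwhuj,cdl] -> 11 lines: dno qbi nxayo iwhuj cdl twny zuj zub tud bzw ixaht
Hunk 4: at line 1 remove [qbi,nxayo] add [cigas] -> 10 lines: dno cigas iwhuj cdl twny zuj zub tud bzw ixaht
Hunk 5: at line 1 remove [iwhuj] add [dhgk,eiug,vnd] -> 12 lines: dno cigas dhgk eiug vnd cdl twny zuj zub tud bzw ixaht
Hunk 6: at line 4 remove [cdl,twny,zuj] add [wlqus] -> 10 lines: dno cigas dhgk eiug vnd wlqus zub tud bzw ixaht
Hunk 7: at line 1 remove [dhgk,eiug] add [bnav,jief] -> 10 lines: dno cigas bnav jief vnd wlqus zub tud bzw ixaht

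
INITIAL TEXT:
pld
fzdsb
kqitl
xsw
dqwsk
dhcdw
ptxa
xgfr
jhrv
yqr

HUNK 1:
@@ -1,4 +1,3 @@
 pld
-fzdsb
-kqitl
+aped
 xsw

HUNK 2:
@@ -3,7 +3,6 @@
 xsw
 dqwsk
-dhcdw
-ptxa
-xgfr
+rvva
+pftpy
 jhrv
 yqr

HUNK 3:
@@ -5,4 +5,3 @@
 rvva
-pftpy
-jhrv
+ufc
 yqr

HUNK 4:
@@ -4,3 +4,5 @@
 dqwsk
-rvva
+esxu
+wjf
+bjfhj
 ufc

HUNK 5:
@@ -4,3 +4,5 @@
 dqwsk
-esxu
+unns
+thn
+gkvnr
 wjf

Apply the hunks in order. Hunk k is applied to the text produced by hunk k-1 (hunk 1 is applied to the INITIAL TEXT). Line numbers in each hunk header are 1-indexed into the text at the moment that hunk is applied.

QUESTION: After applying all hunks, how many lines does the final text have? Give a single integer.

Hunk 1: at line 1 remove [fzdsb,kqitl] add [aped] -> 9 lines: pld aped xsw dqwsk dhcdw ptxa xgfr jhrv yqr
Hunk 2: at line 3 remove [dhcdw,ptxa,xgfr] add [rvva,pftpy] -> 8 lines: pld aped xsw dqwsk rvva pftpy jhrv yqr
Hunk 3: at line 5 remove [pftpy,jhrv] add [ufc] -> 7 lines: pld aped xsw dqwsk rvva ufc yqr
Hunk 4: at line 4 remove [rvva] add [esxu,wjf,bjfhj] -> 9 lines: pld aped xsw dqwsk esxu wjf bjfhj ufc yqr
Hunk 5: at line 4 remove [esxu] add [unns,thn,gkvnr] -> 11 lines: pld aped xsw dqwsk unns thn gkvnr wjf bjfhj ufc yqr
Final line count: 11

Answer: 11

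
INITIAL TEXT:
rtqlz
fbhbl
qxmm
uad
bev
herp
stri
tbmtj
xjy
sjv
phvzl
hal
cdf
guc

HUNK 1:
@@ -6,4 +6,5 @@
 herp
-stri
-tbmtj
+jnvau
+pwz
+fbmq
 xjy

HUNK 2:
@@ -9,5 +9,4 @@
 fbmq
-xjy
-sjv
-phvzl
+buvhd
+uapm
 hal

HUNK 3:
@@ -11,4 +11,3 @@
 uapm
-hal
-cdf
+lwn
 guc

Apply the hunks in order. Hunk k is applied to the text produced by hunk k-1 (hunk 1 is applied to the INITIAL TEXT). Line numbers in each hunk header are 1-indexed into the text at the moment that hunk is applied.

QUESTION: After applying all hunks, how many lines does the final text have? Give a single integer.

Answer: 13

Derivation:
Hunk 1: at line 6 remove [stri,tbmtj] add [jnvau,pwz,fbmq] -> 15 lines: rtqlz fbhbl qxmm uad bev herp jnvau pwz fbmq xjy sjv phvzl hal cdf guc
Hunk 2: at line 9 remove [xjy,sjv,phvzl] add [buvhd,uapm] -> 14 lines: rtqlz fbhbl qxmm uad bev herp jnvau pwz fbmq buvhd uapm hal cdf guc
Hunk 3: at line 11 remove [hal,cdf] add [lwn] -> 13 lines: rtqlz fbhbl qxmm uad bev herp jnvau pwz fbmq buvhd uapm lwn guc
Final line count: 13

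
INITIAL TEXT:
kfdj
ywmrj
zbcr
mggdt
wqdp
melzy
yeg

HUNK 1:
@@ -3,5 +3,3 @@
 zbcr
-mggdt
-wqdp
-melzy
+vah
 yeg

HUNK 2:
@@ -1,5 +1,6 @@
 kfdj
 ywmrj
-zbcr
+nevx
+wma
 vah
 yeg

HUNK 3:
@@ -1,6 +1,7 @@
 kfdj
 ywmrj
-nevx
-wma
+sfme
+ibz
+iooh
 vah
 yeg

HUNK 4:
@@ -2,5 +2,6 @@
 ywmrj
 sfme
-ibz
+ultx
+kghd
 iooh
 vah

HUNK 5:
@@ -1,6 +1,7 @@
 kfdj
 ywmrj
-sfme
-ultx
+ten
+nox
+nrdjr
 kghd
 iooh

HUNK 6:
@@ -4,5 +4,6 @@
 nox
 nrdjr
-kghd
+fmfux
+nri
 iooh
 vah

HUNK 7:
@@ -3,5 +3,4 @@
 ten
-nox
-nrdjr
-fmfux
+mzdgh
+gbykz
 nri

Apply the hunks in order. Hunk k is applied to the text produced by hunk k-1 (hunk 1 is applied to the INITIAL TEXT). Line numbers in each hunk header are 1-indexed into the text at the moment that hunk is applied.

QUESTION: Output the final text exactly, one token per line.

Hunk 1: at line 3 remove [mggdt,wqdp,melzy] add [vah] -> 5 lines: kfdj ywmrj zbcr vah yeg
Hunk 2: at line 1 remove [zbcr] add [nevx,wma] -> 6 lines: kfdj ywmrj nevx wma vah yeg
Hunk 3: at line 1 remove [nevx,wma] add [sfme,ibz,iooh] -> 7 lines: kfdj ywmrj sfme ibz iooh vah yeg
Hunk 4: at line 2 remove [ibz] add [ultx,kghd] -> 8 lines: kfdj ywmrj sfme ultx kghd iooh vah yeg
Hunk 5: at line 1 remove [sfme,ultx] add [ten,nox,nrdjr] -> 9 lines: kfdj ywmrj ten nox nrdjr kghd iooh vah yeg
Hunk 6: at line 4 remove [kghd] add [fmfux,nri] -> 10 lines: kfdj ywmrj ten nox nrdjr fmfux nri iooh vah yeg
Hunk 7: at line 3 remove [nox,nrdjr,fmfux] add [mzdgh,gbykz] -> 9 lines: kfdj ywmrj ten mzdgh gbykz nri iooh vah yeg

Answer: kfdj
ywmrj
ten
mzdgh
gbykz
nri
iooh
vah
yeg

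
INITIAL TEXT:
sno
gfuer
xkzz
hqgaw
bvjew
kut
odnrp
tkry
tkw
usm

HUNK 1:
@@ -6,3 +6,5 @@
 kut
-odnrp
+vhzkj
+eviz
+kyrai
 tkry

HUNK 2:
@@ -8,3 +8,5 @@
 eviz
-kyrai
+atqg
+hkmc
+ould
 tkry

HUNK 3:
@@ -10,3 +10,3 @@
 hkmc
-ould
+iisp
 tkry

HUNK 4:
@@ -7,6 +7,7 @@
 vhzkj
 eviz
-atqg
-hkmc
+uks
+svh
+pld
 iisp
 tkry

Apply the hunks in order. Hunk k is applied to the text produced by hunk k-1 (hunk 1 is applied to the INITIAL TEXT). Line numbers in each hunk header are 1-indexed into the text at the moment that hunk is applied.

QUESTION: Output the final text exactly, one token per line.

Answer: sno
gfuer
xkzz
hqgaw
bvjew
kut
vhzkj
eviz
uks
svh
pld
iisp
tkry
tkw
usm

Derivation:
Hunk 1: at line 6 remove [odnrp] add [vhzkj,eviz,kyrai] -> 12 lines: sno gfuer xkzz hqgaw bvjew kut vhzkj eviz kyrai tkry tkw usm
Hunk 2: at line 8 remove [kyrai] add [atqg,hkmc,ould] -> 14 lines: sno gfuer xkzz hqgaw bvjew kut vhzkj eviz atqg hkmc ould tkry tkw usm
Hunk 3: at line 10 remove [ould] add [iisp] -> 14 lines: sno gfuer xkzz hqgaw bvjew kut vhzkj eviz atqg hkmc iisp tkry tkw usm
Hunk 4: at line 7 remove [atqg,hkmc] add [uks,svh,pld] -> 15 lines: sno gfuer xkzz hqgaw bvjew kut vhzkj eviz uks svh pld iisp tkry tkw usm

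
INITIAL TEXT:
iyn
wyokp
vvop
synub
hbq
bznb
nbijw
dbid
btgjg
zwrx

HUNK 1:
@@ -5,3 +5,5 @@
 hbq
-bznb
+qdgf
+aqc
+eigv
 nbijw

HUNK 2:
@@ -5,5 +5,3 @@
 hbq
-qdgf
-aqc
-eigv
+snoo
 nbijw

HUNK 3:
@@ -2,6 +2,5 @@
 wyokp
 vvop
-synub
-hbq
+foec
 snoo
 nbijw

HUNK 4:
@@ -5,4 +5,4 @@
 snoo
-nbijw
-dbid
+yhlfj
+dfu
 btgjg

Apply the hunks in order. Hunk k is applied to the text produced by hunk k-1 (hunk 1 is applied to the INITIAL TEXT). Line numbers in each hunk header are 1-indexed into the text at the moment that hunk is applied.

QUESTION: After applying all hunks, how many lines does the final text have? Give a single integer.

Hunk 1: at line 5 remove [bznb] add [qdgf,aqc,eigv] -> 12 lines: iyn wyokp vvop synub hbq qdgf aqc eigv nbijw dbid btgjg zwrx
Hunk 2: at line 5 remove [qdgf,aqc,eigv] add [snoo] -> 10 lines: iyn wyokp vvop synub hbq snoo nbijw dbid btgjg zwrx
Hunk 3: at line 2 remove [synub,hbq] add [foec] -> 9 lines: iyn wyokp vvop foec snoo nbijw dbid btgjg zwrx
Hunk 4: at line 5 remove [nbijw,dbid] add [yhlfj,dfu] -> 9 lines: iyn wyokp vvop foec snoo yhlfj dfu btgjg zwrx
Final line count: 9

Answer: 9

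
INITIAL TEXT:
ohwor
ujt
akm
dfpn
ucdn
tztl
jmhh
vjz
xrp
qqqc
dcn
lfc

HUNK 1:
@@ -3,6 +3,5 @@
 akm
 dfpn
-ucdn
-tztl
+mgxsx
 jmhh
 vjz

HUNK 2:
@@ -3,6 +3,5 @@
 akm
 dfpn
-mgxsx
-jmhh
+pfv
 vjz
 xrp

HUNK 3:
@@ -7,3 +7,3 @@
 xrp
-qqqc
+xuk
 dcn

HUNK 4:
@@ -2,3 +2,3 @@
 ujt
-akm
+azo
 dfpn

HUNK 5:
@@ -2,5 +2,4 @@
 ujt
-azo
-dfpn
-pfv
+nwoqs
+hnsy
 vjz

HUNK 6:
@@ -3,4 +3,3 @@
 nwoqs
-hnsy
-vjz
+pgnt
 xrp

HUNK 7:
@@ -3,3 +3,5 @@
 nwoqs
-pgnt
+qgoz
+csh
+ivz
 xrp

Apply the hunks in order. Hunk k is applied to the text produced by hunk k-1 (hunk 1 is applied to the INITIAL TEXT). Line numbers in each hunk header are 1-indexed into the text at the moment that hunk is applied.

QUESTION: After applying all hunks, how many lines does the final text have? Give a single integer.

Hunk 1: at line 3 remove [ucdn,tztl] add [mgxsx] -> 11 lines: ohwor ujt akm dfpn mgxsx jmhh vjz xrp qqqc dcn lfc
Hunk 2: at line 3 remove [mgxsx,jmhh] add [pfv] -> 10 lines: ohwor ujt akm dfpn pfv vjz xrp qqqc dcn lfc
Hunk 3: at line 7 remove [qqqc] add [xuk] -> 10 lines: ohwor ujt akm dfpn pfv vjz xrp xuk dcn lfc
Hunk 4: at line 2 remove [akm] add [azo] -> 10 lines: ohwor ujt azo dfpn pfv vjz xrp xuk dcn lfc
Hunk 5: at line 2 remove [azo,dfpn,pfv] add [nwoqs,hnsy] -> 9 lines: ohwor ujt nwoqs hnsy vjz xrp xuk dcn lfc
Hunk 6: at line 3 remove [hnsy,vjz] add [pgnt] -> 8 lines: ohwor ujt nwoqs pgnt xrp xuk dcn lfc
Hunk 7: at line 3 remove [pgnt] add [qgoz,csh,ivz] -> 10 lines: ohwor ujt nwoqs qgoz csh ivz xrp xuk dcn lfc
Final line count: 10

Answer: 10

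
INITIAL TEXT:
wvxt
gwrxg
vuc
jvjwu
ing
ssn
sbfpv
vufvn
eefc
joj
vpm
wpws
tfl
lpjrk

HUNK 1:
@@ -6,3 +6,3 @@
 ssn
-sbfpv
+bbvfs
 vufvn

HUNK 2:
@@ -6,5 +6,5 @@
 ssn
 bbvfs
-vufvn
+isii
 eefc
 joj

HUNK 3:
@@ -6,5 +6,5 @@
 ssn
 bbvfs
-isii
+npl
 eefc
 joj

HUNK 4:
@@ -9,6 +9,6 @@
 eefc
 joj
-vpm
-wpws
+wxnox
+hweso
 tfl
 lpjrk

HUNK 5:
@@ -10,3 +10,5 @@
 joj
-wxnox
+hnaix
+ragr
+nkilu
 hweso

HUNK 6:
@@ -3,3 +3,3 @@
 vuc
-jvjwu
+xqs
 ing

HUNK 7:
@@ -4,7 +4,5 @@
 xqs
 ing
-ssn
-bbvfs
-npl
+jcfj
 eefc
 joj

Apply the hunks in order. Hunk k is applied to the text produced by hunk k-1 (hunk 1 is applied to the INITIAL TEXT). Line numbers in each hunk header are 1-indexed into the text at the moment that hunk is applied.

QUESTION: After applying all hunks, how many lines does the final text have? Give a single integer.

Hunk 1: at line 6 remove [sbfpv] add [bbvfs] -> 14 lines: wvxt gwrxg vuc jvjwu ing ssn bbvfs vufvn eefc joj vpm wpws tfl lpjrk
Hunk 2: at line 6 remove [vufvn] add [isii] -> 14 lines: wvxt gwrxg vuc jvjwu ing ssn bbvfs isii eefc joj vpm wpws tfl lpjrk
Hunk 3: at line 6 remove [isii] add [npl] -> 14 lines: wvxt gwrxg vuc jvjwu ing ssn bbvfs npl eefc joj vpm wpws tfl lpjrk
Hunk 4: at line 9 remove [vpm,wpws] add [wxnox,hweso] -> 14 lines: wvxt gwrxg vuc jvjwu ing ssn bbvfs npl eefc joj wxnox hweso tfl lpjrk
Hunk 5: at line 10 remove [wxnox] add [hnaix,ragr,nkilu] -> 16 lines: wvxt gwrxg vuc jvjwu ing ssn bbvfs npl eefc joj hnaix ragr nkilu hweso tfl lpjrk
Hunk 6: at line 3 remove [jvjwu] add [xqs] -> 16 lines: wvxt gwrxg vuc xqs ing ssn bbvfs npl eefc joj hnaix ragr nkilu hweso tfl lpjrk
Hunk 7: at line 4 remove [ssn,bbvfs,npl] add [jcfj] -> 14 lines: wvxt gwrxg vuc xqs ing jcfj eefc joj hnaix ragr nkilu hweso tfl lpjrk
Final line count: 14

Answer: 14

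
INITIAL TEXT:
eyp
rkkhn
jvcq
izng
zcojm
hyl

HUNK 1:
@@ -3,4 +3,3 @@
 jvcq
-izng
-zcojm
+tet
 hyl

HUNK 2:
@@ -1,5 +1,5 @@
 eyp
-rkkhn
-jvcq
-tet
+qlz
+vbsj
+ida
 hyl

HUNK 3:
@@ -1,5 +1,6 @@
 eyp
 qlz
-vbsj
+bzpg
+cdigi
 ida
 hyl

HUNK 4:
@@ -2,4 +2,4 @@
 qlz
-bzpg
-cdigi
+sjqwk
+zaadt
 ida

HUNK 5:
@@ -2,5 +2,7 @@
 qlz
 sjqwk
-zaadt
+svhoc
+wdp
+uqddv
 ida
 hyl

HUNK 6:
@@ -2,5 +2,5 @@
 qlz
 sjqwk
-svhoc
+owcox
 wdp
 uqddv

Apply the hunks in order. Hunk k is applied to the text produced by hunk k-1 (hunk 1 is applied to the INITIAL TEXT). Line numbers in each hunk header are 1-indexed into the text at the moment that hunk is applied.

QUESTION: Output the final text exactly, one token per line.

Hunk 1: at line 3 remove [izng,zcojm] add [tet] -> 5 lines: eyp rkkhn jvcq tet hyl
Hunk 2: at line 1 remove [rkkhn,jvcq,tet] add [qlz,vbsj,ida] -> 5 lines: eyp qlz vbsj ida hyl
Hunk 3: at line 1 remove [vbsj] add [bzpg,cdigi] -> 6 lines: eyp qlz bzpg cdigi ida hyl
Hunk 4: at line 2 remove [bzpg,cdigi] add [sjqwk,zaadt] -> 6 lines: eyp qlz sjqwk zaadt ida hyl
Hunk 5: at line 2 remove [zaadt] add [svhoc,wdp,uqddv] -> 8 lines: eyp qlz sjqwk svhoc wdp uqddv ida hyl
Hunk 6: at line 2 remove [svhoc] add [owcox] -> 8 lines: eyp qlz sjqwk owcox wdp uqddv ida hyl

Answer: eyp
qlz
sjqwk
owcox
wdp
uqddv
ida
hyl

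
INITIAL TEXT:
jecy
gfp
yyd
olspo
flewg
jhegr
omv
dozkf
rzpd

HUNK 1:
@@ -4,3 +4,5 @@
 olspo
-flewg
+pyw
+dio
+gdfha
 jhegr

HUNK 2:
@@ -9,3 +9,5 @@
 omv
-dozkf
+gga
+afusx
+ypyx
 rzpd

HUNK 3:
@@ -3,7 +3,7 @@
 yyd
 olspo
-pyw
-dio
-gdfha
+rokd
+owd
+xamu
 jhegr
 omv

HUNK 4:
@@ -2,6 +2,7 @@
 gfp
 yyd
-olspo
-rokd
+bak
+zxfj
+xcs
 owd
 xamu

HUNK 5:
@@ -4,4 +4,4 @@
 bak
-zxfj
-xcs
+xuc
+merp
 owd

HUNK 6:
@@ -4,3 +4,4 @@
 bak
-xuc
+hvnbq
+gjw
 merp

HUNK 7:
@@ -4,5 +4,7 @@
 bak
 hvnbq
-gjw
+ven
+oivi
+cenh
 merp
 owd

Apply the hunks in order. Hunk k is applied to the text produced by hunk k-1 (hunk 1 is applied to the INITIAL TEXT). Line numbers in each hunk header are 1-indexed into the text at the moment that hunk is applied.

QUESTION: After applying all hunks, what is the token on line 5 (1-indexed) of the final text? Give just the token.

Answer: hvnbq

Derivation:
Hunk 1: at line 4 remove [flewg] add [pyw,dio,gdfha] -> 11 lines: jecy gfp yyd olspo pyw dio gdfha jhegr omv dozkf rzpd
Hunk 2: at line 9 remove [dozkf] add [gga,afusx,ypyx] -> 13 lines: jecy gfp yyd olspo pyw dio gdfha jhegr omv gga afusx ypyx rzpd
Hunk 3: at line 3 remove [pyw,dio,gdfha] add [rokd,owd,xamu] -> 13 lines: jecy gfp yyd olspo rokd owd xamu jhegr omv gga afusx ypyx rzpd
Hunk 4: at line 2 remove [olspo,rokd] add [bak,zxfj,xcs] -> 14 lines: jecy gfp yyd bak zxfj xcs owd xamu jhegr omv gga afusx ypyx rzpd
Hunk 5: at line 4 remove [zxfj,xcs] add [xuc,merp] -> 14 lines: jecy gfp yyd bak xuc merp owd xamu jhegr omv gga afusx ypyx rzpd
Hunk 6: at line 4 remove [xuc] add [hvnbq,gjw] -> 15 lines: jecy gfp yyd bak hvnbq gjw merp owd xamu jhegr omv gga afusx ypyx rzpd
Hunk 7: at line 4 remove [gjw] add [ven,oivi,cenh] -> 17 lines: jecy gfp yyd bak hvnbq ven oivi cenh merp owd xamu jhegr omv gga afusx ypyx rzpd
Final line 5: hvnbq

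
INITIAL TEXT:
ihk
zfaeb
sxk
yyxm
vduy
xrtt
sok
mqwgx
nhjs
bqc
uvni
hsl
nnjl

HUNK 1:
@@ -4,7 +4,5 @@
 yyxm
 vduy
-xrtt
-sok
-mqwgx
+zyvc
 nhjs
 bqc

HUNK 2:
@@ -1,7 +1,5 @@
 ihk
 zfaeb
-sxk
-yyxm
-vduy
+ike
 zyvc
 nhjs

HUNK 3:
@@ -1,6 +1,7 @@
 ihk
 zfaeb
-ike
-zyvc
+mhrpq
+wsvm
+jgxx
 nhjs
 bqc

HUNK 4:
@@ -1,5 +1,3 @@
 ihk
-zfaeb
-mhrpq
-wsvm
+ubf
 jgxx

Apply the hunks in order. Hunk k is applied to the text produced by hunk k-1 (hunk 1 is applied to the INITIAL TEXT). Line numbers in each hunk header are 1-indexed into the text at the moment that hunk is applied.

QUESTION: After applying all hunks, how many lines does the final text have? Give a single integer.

Hunk 1: at line 4 remove [xrtt,sok,mqwgx] add [zyvc] -> 11 lines: ihk zfaeb sxk yyxm vduy zyvc nhjs bqc uvni hsl nnjl
Hunk 2: at line 1 remove [sxk,yyxm,vduy] add [ike] -> 9 lines: ihk zfaeb ike zyvc nhjs bqc uvni hsl nnjl
Hunk 3: at line 1 remove [ike,zyvc] add [mhrpq,wsvm,jgxx] -> 10 lines: ihk zfaeb mhrpq wsvm jgxx nhjs bqc uvni hsl nnjl
Hunk 4: at line 1 remove [zfaeb,mhrpq,wsvm] add [ubf] -> 8 lines: ihk ubf jgxx nhjs bqc uvni hsl nnjl
Final line count: 8

Answer: 8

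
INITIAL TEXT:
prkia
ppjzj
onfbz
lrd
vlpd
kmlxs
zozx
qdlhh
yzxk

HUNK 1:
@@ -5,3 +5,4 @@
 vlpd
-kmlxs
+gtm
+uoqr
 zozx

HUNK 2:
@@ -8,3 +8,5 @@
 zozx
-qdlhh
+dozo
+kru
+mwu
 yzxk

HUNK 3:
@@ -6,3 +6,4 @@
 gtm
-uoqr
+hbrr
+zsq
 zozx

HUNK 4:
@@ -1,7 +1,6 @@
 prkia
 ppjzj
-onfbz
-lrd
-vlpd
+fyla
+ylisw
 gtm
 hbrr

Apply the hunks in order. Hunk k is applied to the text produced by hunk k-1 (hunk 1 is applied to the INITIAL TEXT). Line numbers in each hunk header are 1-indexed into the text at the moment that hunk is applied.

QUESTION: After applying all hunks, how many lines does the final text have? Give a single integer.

Hunk 1: at line 5 remove [kmlxs] add [gtm,uoqr] -> 10 lines: prkia ppjzj onfbz lrd vlpd gtm uoqr zozx qdlhh yzxk
Hunk 2: at line 8 remove [qdlhh] add [dozo,kru,mwu] -> 12 lines: prkia ppjzj onfbz lrd vlpd gtm uoqr zozx dozo kru mwu yzxk
Hunk 3: at line 6 remove [uoqr] add [hbrr,zsq] -> 13 lines: prkia ppjzj onfbz lrd vlpd gtm hbrr zsq zozx dozo kru mwu yzxk
Hunk 4: at line 1 remove [onfbz,lrd,vlpd] add [fyla,ylisw] -> 12 lines: prkia ppjzj fyla ylisw gtm hbrr zsq zozx dozo kru mwu yzxk
Final line count: 12

Answer: 12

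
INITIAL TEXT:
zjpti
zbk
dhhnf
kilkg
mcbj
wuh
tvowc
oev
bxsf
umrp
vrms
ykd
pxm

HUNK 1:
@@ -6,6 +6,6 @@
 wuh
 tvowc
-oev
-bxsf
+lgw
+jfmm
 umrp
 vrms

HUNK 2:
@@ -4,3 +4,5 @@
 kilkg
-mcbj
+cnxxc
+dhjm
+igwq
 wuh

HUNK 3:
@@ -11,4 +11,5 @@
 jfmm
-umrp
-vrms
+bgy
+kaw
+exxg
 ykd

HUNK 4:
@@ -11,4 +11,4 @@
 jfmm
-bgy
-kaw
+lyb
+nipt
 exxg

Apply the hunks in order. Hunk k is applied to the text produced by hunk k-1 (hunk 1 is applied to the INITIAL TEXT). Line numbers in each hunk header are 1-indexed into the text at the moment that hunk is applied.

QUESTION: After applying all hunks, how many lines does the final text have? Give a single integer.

Answer: 16

Derivation:
Hunk 1: at line 6 remove [oev,bxsf] add [lgw,jfmm] -> 13 lines: zjpti zbk dhhnf kilkg mcbj wuh tvowc lgw jfmm umrp vrms ykd pxm
Hunk 2: at line 4 remove [mcbj] add [cnxxc,dhjm,igwq] -> 15 lines: zjpti zbk dhhnf kilkg cnxxc dhjm igwq wuh tvowc lgw jfmm umrp vrms ykd pxm
Hunk 3: at line 11 remove [umrp,vrms] add [bgy,kaw,exxg] -> 16 lines: zjpti zbk dhhnf kilkg cnxxc dhjm igwq wuh tvowc lgw jfmm bgy kaw exxg ykd pxm
Hunk 4: at line 11 remove [bgy,kaw] add [lyb,nipt] -> 16 lines: zjpti zbk dhhnf kilkg cnxxc dhjm igwq wuh tvowc lgw jfmm lyb nipt exxg ykd pxm
Final line count: 16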